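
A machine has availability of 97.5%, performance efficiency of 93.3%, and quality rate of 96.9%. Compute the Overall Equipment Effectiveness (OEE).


Formula: OEE = Availability * Performance * Quality / 10000
A * P = 97.5% * 93.3% / 100 = 90.97%
OEE = 90.97% * 96.9% / 100 = 88.1%

88.1%


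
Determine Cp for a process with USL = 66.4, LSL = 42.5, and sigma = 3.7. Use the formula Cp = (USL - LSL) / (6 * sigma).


Cp = (66.4 - 42.5) / (6 * 3.7)

1.08


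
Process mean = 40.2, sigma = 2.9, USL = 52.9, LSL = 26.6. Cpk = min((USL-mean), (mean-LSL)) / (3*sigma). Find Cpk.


Cpu = (52.9 - 40.2) / (3 * 2.9) = 1.46
Cpl = (40.2 - 26.6) / (3 * 2.9) = 1.56
Cpk = min(1.46, 1.56) = 1.46

1.46


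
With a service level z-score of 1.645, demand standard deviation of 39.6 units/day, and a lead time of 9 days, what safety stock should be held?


Formula: SS = z * sigma_d * sqrt(LT)
sqrt(LT) = sqrt(9) = 3.0
SS = 1.645 * 39.6 * 3.0
SS = 195.4 units

195.4 units


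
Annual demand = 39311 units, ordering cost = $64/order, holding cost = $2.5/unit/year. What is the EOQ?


Formula: EOQ = sqrt(2 * D * S / H)
Numerator: 2 * 39311 * 64 = 5031808
2DS/H = 5031808 / 2.5 = 2012723.2
EOQ = sqrt(2012723.2) = 1418.7 units

1418.7 units


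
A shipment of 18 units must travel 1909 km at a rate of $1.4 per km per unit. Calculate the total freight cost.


TC = dist * cost * units = 1909 * 1.4 * 18 = $48106.80

$48106.80


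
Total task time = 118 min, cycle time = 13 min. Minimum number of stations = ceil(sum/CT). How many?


Formula: N_min = ceil(Sum of Task Times / Cycle Time)
N_min = ceil(118 min / 13 min) = ceil(9.0769)
N_min = 10 stations

10


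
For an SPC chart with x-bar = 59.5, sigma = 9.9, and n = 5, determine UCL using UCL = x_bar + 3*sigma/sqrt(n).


UCL = 59.5 + 3 * 9.9 / sqrt(5)

72.78


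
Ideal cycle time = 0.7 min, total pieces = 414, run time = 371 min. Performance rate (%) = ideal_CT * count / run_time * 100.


Formula: Performance = (Ideal CT * Total Count) / Run Time * 100
Ideal output time = 0.7 * 414 = 289.8 min
Performance = 289.8 / 371 * 100 = 78.1%

78.1%


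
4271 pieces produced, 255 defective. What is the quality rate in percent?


Formula: Quality Rate = Good Pieces / Total Pieces * 100
Good pieces = 4271 - 255 = 4016
QR = 4016 / 4271 * 100 = 94.0%

94.0%


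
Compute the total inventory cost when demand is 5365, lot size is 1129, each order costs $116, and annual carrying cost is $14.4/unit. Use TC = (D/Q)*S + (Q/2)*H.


TC = 5365/1129 * 116 + 1129/2 * 14.4

$8680.03


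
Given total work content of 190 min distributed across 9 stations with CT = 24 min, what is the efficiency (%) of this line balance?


Formula: Efficiency = Sum of Task Times / (N_stations * CT) * 100
Total station capacity = 9 stations * 24 min = 216 min
Efficiency = 190 / 216 * 100 = 88.0%

88.0%


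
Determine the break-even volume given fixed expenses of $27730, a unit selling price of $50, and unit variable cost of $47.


Formula: BEQ = Fixed Costs / (Price - Variable Cost)
Contribution margin = $50 - $47 = $3/unit
BEQ = ceil($27730 / $3/unit) = ceil(9243.33) = 9244 units

9244 units


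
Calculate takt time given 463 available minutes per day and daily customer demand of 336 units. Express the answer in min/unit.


Formula: Takt Time = Available Production Time / Customer Demand
Takt = 463 min/day / 336 units/day
Takt = 1.38 min/unit

1.38 min/unit


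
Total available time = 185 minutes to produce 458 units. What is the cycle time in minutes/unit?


Formula: CT = Available Time / Number of Units
CT = 185 min / 458 units
CT = 0.4 min/unit

0.4 min/unit


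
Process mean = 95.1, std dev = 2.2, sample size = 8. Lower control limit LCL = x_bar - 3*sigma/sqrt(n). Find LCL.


LCL = 95.1 - 3 * 2.2 / sqrt(8)

92.77


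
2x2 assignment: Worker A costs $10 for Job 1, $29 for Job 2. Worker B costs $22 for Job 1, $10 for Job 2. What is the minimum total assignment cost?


Option 1: A->1 + B->2 = $10 + $10 = $20
Option 2: A->2 + B->1 = $29 + $22 = $51
Min cost = min($20, $51) = $20

$20


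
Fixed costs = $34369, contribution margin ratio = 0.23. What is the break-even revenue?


Formula: BER = Fixed Costs / Contribution Margin Ratio
BER = $34369 / 0.23
BER = $149430.43 (to the nearest cent)

$149430.43


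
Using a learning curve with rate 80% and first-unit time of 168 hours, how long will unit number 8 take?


Formula: T_n = T_1 * (learning_rate)^(log2(n)) where learning_rate = rate/100
Doublings = log2(8) = 3
T_n = 168 * 0.8^3
T_n = 168 * 0.512 = 86.0 hours

86.0 hours


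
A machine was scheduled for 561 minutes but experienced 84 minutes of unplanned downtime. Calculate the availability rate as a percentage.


Formula: Availability = (Planned Time - Downtime) / Planned Time * 100
Uptime = 561 - 84 = 477 min
Availability = 477 / 561 * 100 = 85.0%

85.0%


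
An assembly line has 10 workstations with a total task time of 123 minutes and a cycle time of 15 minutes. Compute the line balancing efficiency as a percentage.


Formula: Efficiency = Sum of Task Times / (N_stations * CT) * 100
Total station capacity = 10 stations * 15 min = 150 min
Efficiency = 123 / 150 * 100 = 82.0%

82.0%


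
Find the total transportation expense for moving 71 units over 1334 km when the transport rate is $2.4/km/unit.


TC = dist * cost * units = 1334 * 2.4 * 71 = $227313.60

$227313.60


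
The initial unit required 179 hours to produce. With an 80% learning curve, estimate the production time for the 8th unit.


Formula: T_n = T_1 * (learning_rate)^(log2(n)) where learning_rate = rate/100
Doublings = log2(8) = 3
T_n = 179 * 0.8^3
T_n = 179 * 0.512 = 91.6 hours

91.6 hours


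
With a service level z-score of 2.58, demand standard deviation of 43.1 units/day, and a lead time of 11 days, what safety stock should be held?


Formula: SS = z * sigma_d * sqrt(LT)
sqrt(LT) = sqrt(11) = 3.3166
SS = 2.58 * 43.1 * 3.3166
SS = 368.8 units

368.8 units


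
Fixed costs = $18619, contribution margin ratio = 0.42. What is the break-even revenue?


Formula: BER = Fixed Costs / Contribution Margin Ratio
BER = $18619 / 0.42
BER = $44330.95 (to the nearest cent)

$44330.95


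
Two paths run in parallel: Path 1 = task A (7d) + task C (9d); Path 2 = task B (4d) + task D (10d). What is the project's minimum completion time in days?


Path 1 = 7 + 9 = 16 days
Path 2 = 4 + 10 = 14 days
Duration = max(16, 14) = 16 days

16 days


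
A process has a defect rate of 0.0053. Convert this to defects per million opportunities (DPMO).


DPMO = defect_rate * 1000000 = 0.0053 * 1000000

5300


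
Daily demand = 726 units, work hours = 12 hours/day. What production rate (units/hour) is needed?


Formula: Production Rate = Daily Demand / Available Hours
Rate = 726 units/day / 12 hours/day
Rate = 60.5 units/hour

60.5 units/hour


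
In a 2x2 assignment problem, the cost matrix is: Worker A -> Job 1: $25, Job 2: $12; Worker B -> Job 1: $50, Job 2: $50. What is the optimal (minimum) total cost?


Option 1: A->1 + B->2 = $25 + $50 = $75
Option 2: A->2 + B->1 = $12 + $50 = $62
Min cost = min($75, $62) = $62

$62


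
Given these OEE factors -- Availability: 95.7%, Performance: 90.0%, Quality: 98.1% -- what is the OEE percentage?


Formula: OEE = Availability * Performance * Quality / 10000
A * P = 95.7% * 90.0% / 100 = 86.13%
OEE = 86.13% * 98.1% / 100 = 84.5%

84.5%


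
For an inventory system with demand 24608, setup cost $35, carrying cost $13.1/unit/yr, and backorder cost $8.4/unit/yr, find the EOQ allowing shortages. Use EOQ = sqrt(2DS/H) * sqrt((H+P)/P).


Formula: EOQ* = sqrt(2DS/H) * sqrt((H+P)/P)
Base EOQ = sqrt(2*24608*35/13.1) = 362.62 units
Correction = sqrt((13.1+8.4)/8.4) = 1.59985
EOQ* = 362.62 * 1.59985 = 580.1 units

580.1 units


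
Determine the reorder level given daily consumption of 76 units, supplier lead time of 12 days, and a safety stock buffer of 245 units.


Formula: ROP = (Daily Demand * Lead Time) + Safety Stock
Demand during lead time = 76 * 12 = 912 units
ROP = 912 + 245 = 1157 units

1157 units


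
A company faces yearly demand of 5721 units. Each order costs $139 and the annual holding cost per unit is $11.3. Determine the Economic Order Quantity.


Formula: EOQ = sqrt(2 * D * S / H)
Numerator: 2 * 5721 * 139 = 1590438
2DS/H = 1590438 / 11.3 = 140746.7
EOQ = sqrt(140746.7) = 375.2 units

375.2 units


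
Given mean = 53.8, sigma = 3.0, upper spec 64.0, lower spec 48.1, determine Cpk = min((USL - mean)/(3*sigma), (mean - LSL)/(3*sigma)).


Cpu = (64.0 - 53.8) / (3 * 3.0) = 1.13
Cpl = (53.8 - 48.1) / (3 * 3.0) = 0.63
Cpk = min(1.13, 0.63) = 0.63

0.63


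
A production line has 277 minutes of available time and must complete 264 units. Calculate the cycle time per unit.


Formula: CT = Available Time / Number of Units
CT = 277 min / 264 units
CT = 1.05 min/unit

1.05 min/unit


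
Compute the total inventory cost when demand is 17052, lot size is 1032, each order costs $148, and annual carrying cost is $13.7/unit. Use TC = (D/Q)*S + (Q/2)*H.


TC = 17052/1032 * 148 + 1032/2 * 13.7

$9514.64


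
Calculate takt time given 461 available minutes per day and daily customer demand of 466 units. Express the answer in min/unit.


Formula: Takt Time = Available Production Time / Customer Demand
Takt = 461 min/day / 466 units/day
Takt = 0.99 min/unit

0.99 min/unit


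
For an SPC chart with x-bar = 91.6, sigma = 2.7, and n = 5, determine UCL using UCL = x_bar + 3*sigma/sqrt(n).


UCL = 91.6 + 3 * 2.7 / sqrt(5)

95.22


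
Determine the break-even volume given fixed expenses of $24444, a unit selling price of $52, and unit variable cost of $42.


Formula: BEQ = Fixed Costs / (Price - Variable Cost)
Contribution margin = $52 - $42 = $10/unit
BEQ = ceil($24444 / $10/unit) = ceil(2444.4) = 2445 units

2445 units


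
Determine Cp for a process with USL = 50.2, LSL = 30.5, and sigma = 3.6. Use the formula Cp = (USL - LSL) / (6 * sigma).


Cp = (50.2 - 30.5) / (6 * 3.6)

0.91


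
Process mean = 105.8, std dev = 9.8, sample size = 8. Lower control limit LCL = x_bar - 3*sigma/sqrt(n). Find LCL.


LCL = 105.8 - 3 * 9.8 / sqrt(8)

95.41


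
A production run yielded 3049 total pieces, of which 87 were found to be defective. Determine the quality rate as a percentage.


Formula: Quality Rate = Good Pieces / Total Pieces * 100
Good pieces = 3049 - 87 = 2962
QR = 2962 / 3049 * 100 = 97.1%

97.1%


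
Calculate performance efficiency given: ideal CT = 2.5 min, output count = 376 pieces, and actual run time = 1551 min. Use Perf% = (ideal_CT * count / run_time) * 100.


Formula: Performance = (Ideal CT * Total Count) / Run Time * 100
Ideal output time = 2.5 * 376 = 940.0 min
Performance = 940.0 / 1551 * 100 = 60.6%

60.6%


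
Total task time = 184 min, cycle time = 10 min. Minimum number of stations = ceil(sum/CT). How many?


Formula: N_min = ceil(Sum of Task Times / Cycle Time)
N_min = ceil(184 min / 10 min) = ceil(18.4)
N_min = 19 stations

19


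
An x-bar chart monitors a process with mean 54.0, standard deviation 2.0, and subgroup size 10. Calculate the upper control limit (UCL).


UCL = 54.0 + 3 * 2.0 / sqrt(10)

55.9


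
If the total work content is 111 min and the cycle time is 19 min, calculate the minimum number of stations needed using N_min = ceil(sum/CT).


Formula: N_min = ceil(Sum of Task Times / Cycle Time)
N_min = ceil(111 min / 19 min) = ceil(5.8421)
N_min = 6 stations

6


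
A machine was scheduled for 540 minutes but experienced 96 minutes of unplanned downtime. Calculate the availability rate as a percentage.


Formula: Availability = (Planned Time - Downtime) / Planned Time * 100
Uptime = 540 - 96 = 444 min
Availability = 444 / 540 * 100 = 82.2%

82.2%


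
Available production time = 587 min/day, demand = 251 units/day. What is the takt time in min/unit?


Formula: Takt Time = Available Production Time / Customer Demand
Takt = 587 min/day / 251 units/day
Takt = 2.34 min/unit

2.34 min/unit


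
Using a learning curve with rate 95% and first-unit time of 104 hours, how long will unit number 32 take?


Formula: T_n = T_1 * (learning_rate)^(log2(n)) where learning_rate = rate/100
Doublings = log2(32) = 5
T_n = 104 * 0.95^5
T_n = 104 * 0.7738 = 80.5 hours

80.5 hours


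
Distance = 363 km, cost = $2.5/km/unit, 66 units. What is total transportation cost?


TC = dist * cost * units = 363 * 2.5 * 66 = $59895.00

$59895.00


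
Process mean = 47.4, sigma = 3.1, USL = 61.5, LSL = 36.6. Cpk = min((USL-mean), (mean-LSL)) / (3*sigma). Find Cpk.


Cpu = (61.5 - 47.4) / (3 * 3.1) = 1.52
Cpl = (47.4 - 36.6) / (3 * 3.1) = 1.16
Cpk = min(1.52, 1.16) = 1.16

1.16


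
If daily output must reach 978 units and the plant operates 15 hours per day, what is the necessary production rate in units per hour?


Formula: Production Rate = Daily Demand / Available Hours
Rate = 978 units/day / 15 hours/day
Rate = 65.2 units/hour

65.2 units/hour


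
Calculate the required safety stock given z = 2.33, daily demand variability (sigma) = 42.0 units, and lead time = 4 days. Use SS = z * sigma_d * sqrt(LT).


Formula: SS = z * sigma_d * sqrt(LT)
sqrt(LT) = sqrt(4) = 2.0
SS = 2.33 * 42.0 * 2.0
SS = 195.7 units

195.7 units


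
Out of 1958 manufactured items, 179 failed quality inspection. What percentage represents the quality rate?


Formula: Quality Rate = Good Pieces / Total Pieces * 100
Good pieces = 1958 - 179 = 1779
QR = 1779 / 1958 * 100 = 90.9%

90.9%


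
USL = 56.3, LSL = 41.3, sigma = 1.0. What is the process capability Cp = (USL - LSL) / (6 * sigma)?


Cp = (56.3 - 41.3) / (6 * 1.0)

2.5


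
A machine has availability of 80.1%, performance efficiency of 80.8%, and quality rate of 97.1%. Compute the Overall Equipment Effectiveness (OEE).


Formula: OEE = Availability * Performance * Quality / 10000
A * P = 80.1% * 80.8% / 100 = 64.72%
OEE = 64.72% * 97.1% / 100 = 62.8%

62.8%


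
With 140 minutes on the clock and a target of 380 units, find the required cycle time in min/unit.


Formula: CT = Available Time / Number of Units
CT = 140 min / 380 units
CT = 0.37 min/unit

0.37 min/unit


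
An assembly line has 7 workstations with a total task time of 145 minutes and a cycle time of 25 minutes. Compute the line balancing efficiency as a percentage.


Formula: Efficiency = Sum of Task Times / (N_stations * CT) * 100
Total station capacity = 7 stations * 25 min = 175 min
Efficiency = 145 / 175 * 100 = 82.9%

82.9%


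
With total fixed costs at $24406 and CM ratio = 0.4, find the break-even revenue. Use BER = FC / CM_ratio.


Formula: BER = Fixed Costs / Contribution Margin Ratio
BER = $24406 / 0.4
BER = $61015.00 (to the nearest cent)

$61015.00


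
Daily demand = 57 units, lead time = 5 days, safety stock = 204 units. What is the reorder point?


Formula: ROP = (Daily Demand * Lead Time) + Safety Stock
Demand during lead time = 57 * 5 = 285 units
ROP = 285 + 204 = 489 units

489 units


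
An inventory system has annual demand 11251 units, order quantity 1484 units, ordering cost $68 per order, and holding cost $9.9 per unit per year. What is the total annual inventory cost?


TC = 11251/1484 * 68 + 1484/2 * 9.9

$7861.34


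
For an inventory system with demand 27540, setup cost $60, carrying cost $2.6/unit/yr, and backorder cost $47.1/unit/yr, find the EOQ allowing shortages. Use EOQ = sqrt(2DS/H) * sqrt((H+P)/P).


Formula: EOQ* = sqrt(2DS/H) * sqrt((H+P)/P)
Base EOQ = sqrt(2*27540*60/2.6) = 1127.42 units
Correction = sqrt((2.6+47.1)/47.1) = 1.02723
EOQ* = 1127.42 * 1.02723 = 1158.1 units

1158.1 units


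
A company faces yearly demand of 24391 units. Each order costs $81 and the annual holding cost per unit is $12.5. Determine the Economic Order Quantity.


Formula: EOQ = sqrt(2 * D * S / H)
Numerator: 2 * 24391 * 81 = 3951342
2DS/H = 3951342 / 12.5 = 316107.4
EOQ = sqrt(316107.4) = 562.2 units

562.2 units


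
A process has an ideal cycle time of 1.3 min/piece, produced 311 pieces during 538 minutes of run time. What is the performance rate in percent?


Formula: Performance = (Ideal CT * Total Count) / Run Time * 100
Ideal output time = 1.3 * 311 = 404.3 min
Performance = 404.3 / 538 * 100 = 75.1%

75.1%


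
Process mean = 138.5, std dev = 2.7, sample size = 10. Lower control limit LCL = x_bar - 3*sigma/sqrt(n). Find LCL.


LCL = 138.5 - 3 * 2.7 / sqrt(10)

135.94


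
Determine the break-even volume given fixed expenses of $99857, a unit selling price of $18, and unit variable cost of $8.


Formula: BEQ = Fixed Costs / (Price - Variable Cost)
Contribution margin = $18 - $8 = $10/unit
BEQ = ceil($99857 / $10/unit) = ceil(9985.7) = 9986 units

9986 units


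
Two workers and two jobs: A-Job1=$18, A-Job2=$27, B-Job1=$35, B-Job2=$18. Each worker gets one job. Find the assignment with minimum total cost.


Option 1: A->1 + B->2 = $18 + $18 = $36
Option 2: A->2 + B->1 = $27 + $35 = $62
Min cost = min($36, $62) = $36

$36


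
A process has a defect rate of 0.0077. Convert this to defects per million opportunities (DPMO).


DPMO = defect_rate * 1000000 = 0.0077 * 1000000

7700


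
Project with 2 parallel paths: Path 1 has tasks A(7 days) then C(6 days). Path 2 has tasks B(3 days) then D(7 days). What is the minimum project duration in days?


Path 1 = 7 + 6 = 13 days
Path 2 = 3 + 7 = 10 days
Duration = max(13, 10) = 13 days

13 days


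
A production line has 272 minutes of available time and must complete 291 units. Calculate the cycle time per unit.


Formula: CT = Available Time / Number of Units
CT = 272 min / 291 units
CT = 0.93 min/unit

0.93 min/unit


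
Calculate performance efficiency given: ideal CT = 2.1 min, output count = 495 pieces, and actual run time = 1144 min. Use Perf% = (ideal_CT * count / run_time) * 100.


Formula: Performance = (Ideal CT * Total Count) / Run Time * 100
Ideal output time = 2.1 * 495 = 1039.5 min
Performance = 1039.5 / 1144 * 100 = 90.9%

90.9%


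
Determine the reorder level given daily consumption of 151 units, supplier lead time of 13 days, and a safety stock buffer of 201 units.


Formula: ROP = (Daily Demand * Lead Time) + Safety Stock
Demand during lead time = 151 * 13 = 1963 units
ROP = 1963 + 201 = 2164 units

2164 units


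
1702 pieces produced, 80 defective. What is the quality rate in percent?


Formula: Quality Rate = Good Pieces / Total Pieces * 100
Good pieces = 1702 - 80 = 1622
QR = 1622 / 1702 * 100 = 95.3%

95.3%


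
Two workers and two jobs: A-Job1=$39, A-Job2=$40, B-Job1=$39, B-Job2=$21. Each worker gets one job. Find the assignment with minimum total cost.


Option 1: A->1 + B->2 = $39 + $21 = $60
Option 2: A->2 + B->1 = $40 + $39 = $79
Min cost = min($60, $79) = $60

$60


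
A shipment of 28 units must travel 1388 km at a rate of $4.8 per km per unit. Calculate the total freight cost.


TC = dist * cost * units = 1388 * 4.8 * 28 = $186547.20

$186547.20


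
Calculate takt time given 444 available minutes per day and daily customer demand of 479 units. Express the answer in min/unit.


Formula: Takt Time = Available Production Time / Customer Demand
Takt = 444 min/day / 479 units/day
Takt = 0.93 min/unit

0.93 min/unit


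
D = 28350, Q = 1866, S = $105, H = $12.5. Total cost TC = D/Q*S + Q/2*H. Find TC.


TC = 28350/1866 * 105 + 1866/2 * 12.5

$13257.76


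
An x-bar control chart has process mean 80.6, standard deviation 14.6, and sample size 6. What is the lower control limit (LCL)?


LCL = 80.6 - 3 * 14.6 / sqrt(6)

62.72


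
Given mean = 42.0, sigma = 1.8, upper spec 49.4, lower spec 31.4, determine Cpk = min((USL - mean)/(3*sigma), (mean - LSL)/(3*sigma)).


Cpu = (49.4 - 42.0) / (3 * 1.8) = 1.37
Cpl = (42.0 - 31.4) / (3 * 1.8) = 1.96
Cpk = min(1.37, 1.96) = 1.37

1.37


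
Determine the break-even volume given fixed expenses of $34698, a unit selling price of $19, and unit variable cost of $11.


Formula: BEQ = Fixed Costs / (Price - Variable Cost)
Contribution margin = $19 - $11 = $8/unit
BEQ = ceil($34698 / $8/unit) = ceil(4337.25) = 4338 units

4338 units


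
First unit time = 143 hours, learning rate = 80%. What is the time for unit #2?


Formula: T_n = T_1 * (learning_rate)^(log2(n)) where learning_rate = rate/100
Doublings = log2(2) = 1
T_n = 143 * 0.8^1
T_n = 143 * 0.8 = 114.4 hours

114.4 hours


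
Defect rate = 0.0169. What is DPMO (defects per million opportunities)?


DPMO = defect_rate * 1000000 = 0.0169 * 1000000

16900


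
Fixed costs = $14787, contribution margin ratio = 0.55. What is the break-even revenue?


Formula: BER = Fixed Costs / Contribution Margin Ratio
BER = $14787 / 0.55
BER = $26885.45 (to the nearest cent)

$26885.45


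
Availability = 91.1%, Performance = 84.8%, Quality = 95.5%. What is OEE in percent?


Formula: OEE = Availability * Performance * Quality / 10000
A * P = 91.1% * 84.8% / 100 = 77.25%
OEE = 77.25% * 95.5% / 100 = 73.8%

73.8%


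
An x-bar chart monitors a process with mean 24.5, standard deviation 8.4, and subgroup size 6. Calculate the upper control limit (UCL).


UCL = 24.5 + 3 * 8.4 / sqrt(6)

34.79


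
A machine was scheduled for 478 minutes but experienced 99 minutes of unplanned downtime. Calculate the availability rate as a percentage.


Formula: Availability = (Planned Time - Downtime) / Planned Time * 100
Uptime = 478 - 99 = 379 min
Availability = 379 / 478 * 100 = 79.3%

79.3%


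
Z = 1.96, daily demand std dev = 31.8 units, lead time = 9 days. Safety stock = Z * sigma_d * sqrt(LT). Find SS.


Formula: SS = z * sigma_d * sqrt(LT)
sqrt(LT) = sqrt(9) = 3.0
SS = 1.96 * 31.8 * 3.0
SS = 187.0 units

187.0 units


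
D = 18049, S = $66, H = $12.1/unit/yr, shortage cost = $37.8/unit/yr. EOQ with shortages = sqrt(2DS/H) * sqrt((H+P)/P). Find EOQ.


Formula: EOQ* = sqrt(2DS/H) * sqrt((H+P)/P)
Base EOQ = sqrt(2*18049*66/12.1) = 443.73 units
Correction = sqrt((12.1+37.8)/37.8) = 1.14896
EOQ* = 443.73 * 1.14896 = 509.8 units

509.8 units


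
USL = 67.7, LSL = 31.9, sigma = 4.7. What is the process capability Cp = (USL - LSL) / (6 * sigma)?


Cp = (67.7 - 31.9) / (6 * 4.7)

1.27


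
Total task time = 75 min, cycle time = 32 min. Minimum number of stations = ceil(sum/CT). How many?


Formula: N_min = ceil(Sum of Task Times / Cycle Time)
N_min = ceil(75 min / 32 min) = ceil(2.3438)
N_min = 3 stations

3


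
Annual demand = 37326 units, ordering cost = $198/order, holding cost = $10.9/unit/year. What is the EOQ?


Formula: EOQ = sqrt(2 * D * S / H)
Numerator: 2 * 37326 * 198 = 14781096
2DS/H = 14781096 / 10.9 = 1356063.9
EOQ = sqrt(1356063.9) = 1164.5 units

1164.5 units


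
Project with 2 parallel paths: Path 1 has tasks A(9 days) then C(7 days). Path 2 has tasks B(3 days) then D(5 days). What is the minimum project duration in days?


Path 1 = 9 + 7 = 16 days
Path 2 = 3 + 5 = 8 days
Duration = max(16, 8) = 16 days

16 days


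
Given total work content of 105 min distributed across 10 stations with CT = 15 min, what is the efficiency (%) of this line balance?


Formula: Efficiency = Sum of Task Times / (N_stations * CT) * 100
Total station capacity = 10 stations * 15 min = 150 min
Efficiency = 105 / 150 * 100 = 70.0%

70.0%


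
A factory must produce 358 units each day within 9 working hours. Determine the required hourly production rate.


Formula: Production Rate = Daily Demand / Available Hours
Rate = 358 units/day / 9 hours/day
Rate = 39.8 units/hour

39.8 units/hour


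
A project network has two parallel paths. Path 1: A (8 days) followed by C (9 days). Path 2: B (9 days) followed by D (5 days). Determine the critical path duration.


Path 1 = 8 + 9 = 17 days
Path 2 = 9 + 5 = 14 days
Duration = max(17, 14) = 17 days

17 days


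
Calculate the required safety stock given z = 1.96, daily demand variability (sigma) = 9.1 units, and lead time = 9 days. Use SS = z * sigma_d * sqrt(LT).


Formula: SS = z * sigma_d * sqrt(LT)
sqrt(LT) = sqrt(9) = 3.0
SS = 1.96 * 9.1 * 3.0
SS = 53.5 units

53.5 units


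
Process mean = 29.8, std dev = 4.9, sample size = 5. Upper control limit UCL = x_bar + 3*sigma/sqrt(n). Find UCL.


UCL = 29.8 + 3 * 4.9 / sqrt(5)

36.37


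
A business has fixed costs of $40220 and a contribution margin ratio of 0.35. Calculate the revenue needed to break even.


Formula: BER = Fixed Costs / Contribution Margin Ratio
BER = $40220 / 0.35
BER = $114914.29 (to the nearest cent)

$114914.29


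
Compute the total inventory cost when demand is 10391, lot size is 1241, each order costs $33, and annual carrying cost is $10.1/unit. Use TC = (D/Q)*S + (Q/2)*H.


TC = 10391/1241 * 33 + 1241/2 * 10.1

$6543.36


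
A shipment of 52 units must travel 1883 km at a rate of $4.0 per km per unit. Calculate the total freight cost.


TC = dist * cost * units = 1883 * 4.0 * 52 = $391664.00

$391664.00


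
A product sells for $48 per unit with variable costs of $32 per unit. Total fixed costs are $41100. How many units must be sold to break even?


Formula: BEQ = Fixed Costs / (Price - Variable Cost)
Contribution margin = $48 - $32 = $16/unit
BEQ = ceil($41100 / $16/unit) = ceil(2568.75) = 2569 units

2569 units


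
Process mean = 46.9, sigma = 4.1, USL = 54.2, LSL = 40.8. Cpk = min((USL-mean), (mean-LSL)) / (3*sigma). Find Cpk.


Cpu = (54.2 - 46.9) / (3 * 4.1) = 0.59
Cpl = (46.9 - 40.8) / (3 * 4.1) = 0.5
Cpk = min(0.59, 0.5) = 0.5

0.5


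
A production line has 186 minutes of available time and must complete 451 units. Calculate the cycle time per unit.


Formula: CT = Available Time / Number of Units
CT = 186 min / 451 units
CT = 0.41 min/unit

0.41 min/unit


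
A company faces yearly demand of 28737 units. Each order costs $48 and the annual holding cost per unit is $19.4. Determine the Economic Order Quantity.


Formula: EOQ = sqrt(2 * D * S / H)
Numerator: 2 * 28737 * 48 = 2758752
2DS/H = 2758752 / 19.4 = 142203.7
EOQ = sqrt(142203.7) = 377.1 units

377.1 units


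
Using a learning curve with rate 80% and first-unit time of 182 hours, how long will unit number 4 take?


Formula: T_n = T_1 * (learning_rate)^(log2(n)) where learning_rate = rate/100
Doublings = log2(4) = 2
T_n = 182 * 0.8^2
T_n = 182 * 0.64 = 116.5 hours

116.5 hours


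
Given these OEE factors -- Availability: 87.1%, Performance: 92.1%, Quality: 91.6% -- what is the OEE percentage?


Formula: OEE = Availability * Performance * Quality / 10000
A * P = 87.1% * 92.1% / 100 = 80.22%
OEE = 80.22% * 91.6% / 100 = 73.5%

73.5%


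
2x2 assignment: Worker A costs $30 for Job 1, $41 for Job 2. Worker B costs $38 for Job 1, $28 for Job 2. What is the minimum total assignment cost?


Option 1: A->1 + B->2 = $30 + $28 = $58
Option 2: A->2 + B->1 = $41 + $38 = $79
Min cost = min($58, $79) = $58

$58


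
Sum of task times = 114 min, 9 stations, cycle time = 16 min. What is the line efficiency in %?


Formula: Efficiency = Sum of Task Times / (N_stations * CT) * 100
Total station capacity = 9 stations * 16 min = 144 min
Efficiency = 114 / 144 * 100 = 79.2%

79.2%


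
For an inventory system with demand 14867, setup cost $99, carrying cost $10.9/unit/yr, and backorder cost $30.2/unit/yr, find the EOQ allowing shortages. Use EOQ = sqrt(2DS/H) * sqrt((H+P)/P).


Formula: EOQ* = sqrt(2DS/H) * sqrt((H+P)/P)
Base EOQ = sqrt(2*14867*99/10.9) = 519.67 units
Correction = sqrt((10.9+30.2)/30.2) = 1.16659
EOQ* = 519.67 * 1.16659 = 606.2 units

606.2 units


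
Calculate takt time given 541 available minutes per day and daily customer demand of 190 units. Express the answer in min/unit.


Formula: Takt Time = Available Production Time / Customer Demand
Takt = 541 min/day / 190 units/day
Takt = 2.85 min/unit

2.85 min/unit


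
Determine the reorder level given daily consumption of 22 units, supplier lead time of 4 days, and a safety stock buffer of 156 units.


Formula: ROP = (Daily Demand * Lead Time) + Safety Stock
Demand during lead time = 22 * 4 = 88 units
ROP = 88 + 156 = 244 units

244 units


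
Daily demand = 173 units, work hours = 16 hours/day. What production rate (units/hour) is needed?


Formula: Production Rate = Daily Demand / Available Hours
Rate = 173 units/day / 16 hours/day
Rate = 10.8 units/hour

10.8 units/hour


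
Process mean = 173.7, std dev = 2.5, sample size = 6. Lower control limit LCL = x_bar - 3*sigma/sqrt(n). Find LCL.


LCL = 173.7 - 3 * 2.5 / sqrt(6)

170.64


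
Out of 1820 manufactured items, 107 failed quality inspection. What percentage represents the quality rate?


Formula: Quality Rate = Good Pieces / Total Pieces * 100
Good pieces = 1820 - 107 = 1713
QR = 1713 / 1820 * 100 = 94.1%

94.1%


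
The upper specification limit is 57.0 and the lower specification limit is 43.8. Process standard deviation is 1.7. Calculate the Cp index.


Cp = (57.0 - 43.8) / (6 * 1.7)

1.29


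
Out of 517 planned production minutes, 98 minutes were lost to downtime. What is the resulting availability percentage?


Formula: Availability = (Planned Time - Downtime) / Planned Time * 100
Uptime = 517 - 98 = 419 min
Availability = 419 / 517 * 100 = 81.0%

81.0%


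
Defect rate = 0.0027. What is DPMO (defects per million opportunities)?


DPMO = defect_rate * 1000000 = 0.0027 * 1000000

2700


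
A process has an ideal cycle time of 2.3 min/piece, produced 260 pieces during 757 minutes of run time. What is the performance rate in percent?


Formula: Performance = (Ideal CT * Total Count) / Run Time * 100
Ideal output time = 2.3 * 260 = 598.0 min
Performance = 598.0 / 757 * 100 = 79.0%

79.0%


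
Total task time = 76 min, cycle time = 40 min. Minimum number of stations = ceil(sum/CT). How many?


Formula: N_min = ceil(Sum of Task Times / Cycle Time)
N_min = ceil(76 min / 40 min) = ceil(1.9)
N_min = 2 stations

2


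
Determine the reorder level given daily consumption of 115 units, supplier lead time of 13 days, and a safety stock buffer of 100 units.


Formula: ROP = (Daily Demand * Lead Time) + Safety Stock
Demand during lead time = 115 * 13 = 1495 units
ROP = 1495 + 100 = 1595 units

1595 units


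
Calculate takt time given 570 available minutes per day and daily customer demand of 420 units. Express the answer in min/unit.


Formula: Takt Time = Available Production Time / Customer Demand
Takt = 570 min/day / 420 units/day
Takt = 1.36 min/unit

1.36 min/unit


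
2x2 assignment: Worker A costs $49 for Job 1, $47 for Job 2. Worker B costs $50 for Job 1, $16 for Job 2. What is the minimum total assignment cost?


Option 1: A->1 + B->2 = $49 + $16 = $65
Option 2: A->2 + B->1 = $47 + $50 = $97
Min cost = min($65, $97) = $65

$65


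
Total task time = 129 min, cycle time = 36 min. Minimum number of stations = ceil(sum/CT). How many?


Formula: N_min = ceil(Sum of Task Times / Cycle Time)
N_min = ceil(129 min / 36 min) = ceil(3.5833)
N_min = 4 stations

4


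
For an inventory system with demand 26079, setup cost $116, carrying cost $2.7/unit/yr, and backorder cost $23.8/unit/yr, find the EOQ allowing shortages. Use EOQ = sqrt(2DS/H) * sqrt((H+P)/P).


Formula: EOQ* = sqrt(2DS/H) * sqrt((H+P)/P)
Base EOQ = sqrt(2*26079*116/2.7) = 1496.95 units
Correction = sqrt((2.7+23.8)/23.8) = 1.0552
EOQ* = 1496.95 * 1.0552 = 1579.6 units

1579.6 units


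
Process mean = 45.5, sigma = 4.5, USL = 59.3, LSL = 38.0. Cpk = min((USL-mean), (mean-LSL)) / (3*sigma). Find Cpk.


Cpu = (59.3 - 45.5) / (3 * 4.5) = 1.02
Cpl = (45.5 - 38.0) / (3 * 4.5) = 0.56
Cpk = min(1.02, 0.56) = 0.56

0.56


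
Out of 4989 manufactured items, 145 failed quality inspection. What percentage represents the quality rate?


Formula: Quality Rate = Good Pieces / Total Pieces * 100
Good pieces = 4989 - 145 = 4844
QR = 4844 / 4989 * 100 = 97.1%

97.1%


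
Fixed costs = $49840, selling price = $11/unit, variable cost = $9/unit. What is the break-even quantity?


Formula: BEQ = Fixed Costs / (Price - Variable Cost)
Contribution margin = $11 - $9 = $2/unit
BEQ = ceil($49840 / $2/unit) = ceil(24920.0) = 24920 units

24920 units


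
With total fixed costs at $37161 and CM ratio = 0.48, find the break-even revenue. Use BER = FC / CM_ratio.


Formula: BER = Fixed Costs / Contribution Margin Ratio
BER = $37161 / 0.48
BER = $77418.75 (to the nearest cent)

$77418.75


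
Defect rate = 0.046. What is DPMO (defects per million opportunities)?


DPMO = defect_rate * 1000000 = 0.046 * 1000000

46000


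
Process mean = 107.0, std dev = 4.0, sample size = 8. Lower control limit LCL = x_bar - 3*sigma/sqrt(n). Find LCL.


LCL = 107.0 - 3 * 4.0 / sqrt(8)

102.76


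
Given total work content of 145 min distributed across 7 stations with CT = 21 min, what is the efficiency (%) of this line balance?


Formula: Efficiency = Sum of Task Times / (N_stations * CT) * 100
Total station capacity = 7 stations * 21 min = 147 min
Efficiency = 145 / 147 * 100 = 98.6%

98.6%


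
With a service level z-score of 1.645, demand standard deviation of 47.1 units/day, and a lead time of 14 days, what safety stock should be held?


Formula: SS = z * sigma_d * sqrt(LT)
sqrt(LT) = sqrt(14) = 3.7417
SS = 1.645 * 47.1 * 3.7417
SS = 289.9 units

289.9 units


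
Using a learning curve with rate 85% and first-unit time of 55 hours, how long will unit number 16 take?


Formula: T_n = T_1 * (learning_rate)^(log2(n)) where learning_rate = rate/100
Doublings = log2(16) = 4
T_n = 55 * 0.85^4
T_n = 55 * 0.522 = 28.7 hours

28.7 hours


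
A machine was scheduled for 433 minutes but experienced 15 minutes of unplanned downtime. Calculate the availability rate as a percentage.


Formula: Availability = (Planned Time - Downtime) / Planned Time * 100
Uptime = 433 - 15 = 418 min
Availability = 418 / 433 * 100 = 96.5%

96.5%


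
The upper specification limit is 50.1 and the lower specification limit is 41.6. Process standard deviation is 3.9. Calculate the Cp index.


Cp = (50.1 - 41.6) / (6 * 3.9)

0.36


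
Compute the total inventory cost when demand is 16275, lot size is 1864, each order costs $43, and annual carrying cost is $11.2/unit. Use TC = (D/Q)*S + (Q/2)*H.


TC = 16275/1864 * 43 + 1864/2 * 11.2

$10813.84


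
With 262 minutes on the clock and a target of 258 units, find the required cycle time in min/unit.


Formula: CT = Available Time / Number of Units
CT = 262 min / 258 units
CT = 1.02 min/unit

1.02 min/unit


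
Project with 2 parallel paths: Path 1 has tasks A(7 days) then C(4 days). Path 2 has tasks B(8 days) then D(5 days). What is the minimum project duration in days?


Path 1 = 7 + 4 = 11 days
Path 2 = 8 + 5 = 13 days
Duration = max(11, 13) = 13 days

13 days


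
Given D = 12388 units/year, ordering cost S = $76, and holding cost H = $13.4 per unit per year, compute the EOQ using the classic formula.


Formula: EOQ = sqrt(2 * D * S / H)
Numerator: 2 * 12388 * 76 = 1882976
2DS/H = 1882976 / 13.4 = 140520.6
EOQ = sqrt(140520.6) = 374.9 units

374.9 units


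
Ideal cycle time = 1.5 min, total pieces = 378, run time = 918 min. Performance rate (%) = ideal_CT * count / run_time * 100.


Formula: Performance = (Ideal CT * Total Count) / Run Time * 100
Ideal output time = 1.5 * 378 = 567.0 min
Performance = 567.0 / 918 * 100 = 61.8%

61.8%


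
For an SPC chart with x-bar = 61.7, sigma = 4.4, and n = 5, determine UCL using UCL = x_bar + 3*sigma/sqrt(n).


UCL = 61.7 + 3 * 4.4 / sqrt(5)

67.6


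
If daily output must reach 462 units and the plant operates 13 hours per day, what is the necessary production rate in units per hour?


Formula: Production Rate = Daily Demand / Available Hours
Rate = 462 units/day / 13 hours/day
Rate = 35.5 units/hour

35.5 units/hour


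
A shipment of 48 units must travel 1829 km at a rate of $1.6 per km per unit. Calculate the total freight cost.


TC = dist * cost * units = 1829 * 1.6 * 48 = $140467.20

$140467.20


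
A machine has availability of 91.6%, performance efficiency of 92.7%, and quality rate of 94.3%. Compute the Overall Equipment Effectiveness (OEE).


Formula: OEE = Availability * Performance * Quality / 10000
A * P = 91.6% * 92.7% / 100 = 84.91%
OEE = 84.91% * 94.3% / 100 = 80.1%

80.1%


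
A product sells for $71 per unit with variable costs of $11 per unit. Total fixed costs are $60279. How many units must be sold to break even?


Formula: BEQ = Fixed Costs / (Price - Variable Cost)
Contribution margin = $71 - $11 = $60/unit
BEQ = ceil($60279 / $60/unit) = ceil(1004.65) = 1005 units

1005 units


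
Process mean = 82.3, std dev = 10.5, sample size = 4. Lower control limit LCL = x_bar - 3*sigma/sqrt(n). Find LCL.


LCL = 82.3 - 3 * 10.5 / sqrt(4)

66.55


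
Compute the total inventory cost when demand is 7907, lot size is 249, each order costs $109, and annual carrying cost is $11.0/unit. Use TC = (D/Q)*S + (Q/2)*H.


TC = 7907/249 * 109 + 249/2 * 11.0

$4830.80


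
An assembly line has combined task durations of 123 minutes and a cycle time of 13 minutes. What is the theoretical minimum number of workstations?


Formula: N_min = ceil(Sum of Task Times / Cycle Time)
N_min = ceil(123 min / 13 min) = ceil(9.4615)
N_min = 10 stations

10


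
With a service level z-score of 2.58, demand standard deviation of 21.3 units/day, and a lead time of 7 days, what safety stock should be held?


Formula: SS = z * sigma_d * sqrt(LT)
sqrt(LT) = sqrt(7) = 2.6458
SS = 2.58 * 21.3 * 2.6458
SS = 145.4 units

145.4 units


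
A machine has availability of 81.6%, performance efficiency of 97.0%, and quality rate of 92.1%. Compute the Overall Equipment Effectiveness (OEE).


Formula: OEE = Availability * Performance * Quality / 10000
A * P = 81.6% * 97.0% / 100 = 79.15%
OEE = 79.15% * 92.1% / 100 = 72.9%

72.9%


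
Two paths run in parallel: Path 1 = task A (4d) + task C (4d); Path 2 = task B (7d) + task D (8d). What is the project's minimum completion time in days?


Path 1 = 4 + 4 = 8 days
Path 2 = 7 + 8 = 15 days
Duration = max(8, 15) = 15 days

15 days


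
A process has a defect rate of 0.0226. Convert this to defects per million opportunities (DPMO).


DPMO = defect_rate * 1000000 = 0.0226 * 1000000

22600


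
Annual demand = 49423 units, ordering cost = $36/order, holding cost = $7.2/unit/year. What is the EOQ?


Formula: EOQ = sqrt(2 * D * S / H)
Numerator: 2 * 49423 * 36 = 3558456
2DS/H = 3558456 / 7.2 = 494230.0
EOQ = sqrt(494230.0) = 703.0 units

703.0 units


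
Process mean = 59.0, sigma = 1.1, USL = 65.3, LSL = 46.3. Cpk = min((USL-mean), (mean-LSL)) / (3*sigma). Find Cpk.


Cpu = (65.3 - 59.0) / (3 * 1.1) = 1.91
Cpl = (59.0 - 46.3) / (3 * 1.1) = 3.85
Cpk = min(1.91, 3.85) = 1.91

1.91


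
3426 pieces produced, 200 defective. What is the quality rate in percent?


Formula: Quality Rate = Good Pieces / Total Pieces * 100
Good pieces = 3426 - 200 = 3226
QR = 3226 / 3426 * 100 = 94.2%

94.2%


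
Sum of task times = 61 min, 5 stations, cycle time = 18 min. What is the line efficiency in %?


Formula: Efficiency = Sum of Task Times / (N_stations * CT) * 100
Total station capacity = 5 stations * 18 min = 90 min
Efficiency = 61 / 90 * 100 = 67.8%

67.8%


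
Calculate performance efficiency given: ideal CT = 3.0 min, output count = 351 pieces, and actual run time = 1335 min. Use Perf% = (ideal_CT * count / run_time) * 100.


Formula: Performance = (Ideal CT * Total Count) / Run Time * 100
Ideal output time = 3.0 * 351 = 1053.0 min
Performance = 1053.0 / 1335 * 100 = 78.9%

78.9%
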